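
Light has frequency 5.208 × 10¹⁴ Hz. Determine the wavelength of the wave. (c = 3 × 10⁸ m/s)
λ = c/f = 576 nm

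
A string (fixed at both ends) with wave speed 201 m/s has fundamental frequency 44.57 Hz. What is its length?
L = v/(2f₁) = 2.255 m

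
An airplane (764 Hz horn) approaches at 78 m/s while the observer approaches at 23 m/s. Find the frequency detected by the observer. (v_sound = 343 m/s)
f_obs = f·(v + v_o)/(v − v_s) = 1055 Hz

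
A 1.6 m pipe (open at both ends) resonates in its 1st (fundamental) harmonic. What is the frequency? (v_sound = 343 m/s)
fₙ = nv/(2L) = 107.2 Hz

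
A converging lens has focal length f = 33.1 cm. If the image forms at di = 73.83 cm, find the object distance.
1/do = 1/f − 1/di → do = 60 cm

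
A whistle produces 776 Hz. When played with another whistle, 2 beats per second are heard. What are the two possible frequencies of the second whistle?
f₂ = 776 ± 2 Hz → 778 Hz or 774 Hz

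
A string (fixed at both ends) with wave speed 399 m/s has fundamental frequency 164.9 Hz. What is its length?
L = v/(2f₁) = 1.21 m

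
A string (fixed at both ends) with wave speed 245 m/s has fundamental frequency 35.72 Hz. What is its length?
L = v/(2f₁) = 3.429 m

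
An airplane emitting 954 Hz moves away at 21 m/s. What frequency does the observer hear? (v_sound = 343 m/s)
f_obs = f·v/(v + v_s) = 899 Hz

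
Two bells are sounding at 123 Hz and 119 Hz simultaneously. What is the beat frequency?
4 Hz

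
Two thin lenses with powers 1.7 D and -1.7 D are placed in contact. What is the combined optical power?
P_total = P₁ + P₂ = 0.0 D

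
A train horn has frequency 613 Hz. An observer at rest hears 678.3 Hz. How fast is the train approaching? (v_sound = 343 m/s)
v_s = v·(1 − f/f_obs) = 33.02 m/s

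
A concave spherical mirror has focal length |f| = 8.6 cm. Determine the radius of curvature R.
R = 2|f| = 17.2 cm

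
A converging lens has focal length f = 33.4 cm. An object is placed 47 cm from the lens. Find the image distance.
1/di = 1/f − 1/do → di = 115.4 cm (real image)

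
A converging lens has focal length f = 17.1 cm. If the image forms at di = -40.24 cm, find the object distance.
1/do = 1/f − 1/di → do = 12 cm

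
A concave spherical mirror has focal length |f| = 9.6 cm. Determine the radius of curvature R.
R = 2|f| = 19.2 cm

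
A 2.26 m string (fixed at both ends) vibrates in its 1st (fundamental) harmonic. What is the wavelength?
λₙ = 2L/n = 4.52 m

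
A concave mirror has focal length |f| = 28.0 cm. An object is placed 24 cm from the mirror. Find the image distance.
f = +28.0 cm (concave); 1/di = 1/f − 1/do → di = -168 cm (virtual image, behind mirror)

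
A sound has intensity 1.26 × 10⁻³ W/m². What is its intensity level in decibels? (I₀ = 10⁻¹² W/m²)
β = 10·log₁₀(I/I₀) = 91 dB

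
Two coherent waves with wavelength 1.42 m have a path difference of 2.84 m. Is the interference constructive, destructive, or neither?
constructive — path difference = 2λ, a whole number of wavelengths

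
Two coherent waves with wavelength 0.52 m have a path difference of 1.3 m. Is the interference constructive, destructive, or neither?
destructive — path difference = 2.5λ, an odd multiple of λ/2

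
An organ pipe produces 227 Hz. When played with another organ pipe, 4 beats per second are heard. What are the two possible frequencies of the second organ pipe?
f₂ = 227 ± 4 Hz → 231 Hz or 223 Hz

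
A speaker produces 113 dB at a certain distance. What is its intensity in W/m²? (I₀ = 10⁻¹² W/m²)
I = I₀·10^(β/10) = 2.00 × 10⁻¹ W/m²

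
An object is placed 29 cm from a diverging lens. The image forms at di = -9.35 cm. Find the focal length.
1/f = 1/do + 1/di → f = -13.8 cm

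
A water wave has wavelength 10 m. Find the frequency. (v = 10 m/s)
f = v/λ = 1 Hz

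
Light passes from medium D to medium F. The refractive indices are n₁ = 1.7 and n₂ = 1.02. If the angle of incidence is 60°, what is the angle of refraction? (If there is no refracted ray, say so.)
sin θ₂ = (n₁/n₂)·sin θ₁ = 1.443 > 1, so there is no refracted ray — the light undergoes total internal reflection.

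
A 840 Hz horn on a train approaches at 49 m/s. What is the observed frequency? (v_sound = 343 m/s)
f_obs = f·v/(v − v_s) = 980 Hz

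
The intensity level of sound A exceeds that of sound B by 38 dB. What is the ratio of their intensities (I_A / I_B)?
I_A/I_B = 10^(Δβ/10) = 6310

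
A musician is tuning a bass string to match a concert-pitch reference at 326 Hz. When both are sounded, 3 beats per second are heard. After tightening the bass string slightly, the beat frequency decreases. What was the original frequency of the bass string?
323 Hz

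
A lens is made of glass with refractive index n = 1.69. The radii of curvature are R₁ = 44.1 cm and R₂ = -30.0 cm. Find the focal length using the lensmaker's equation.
1/f = (n − 1)(1/R₁ − 1/R₂) → f = 25.88 cm (converging lens)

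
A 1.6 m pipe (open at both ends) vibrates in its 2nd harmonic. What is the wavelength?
λₙ = 2L/n = 1.6 m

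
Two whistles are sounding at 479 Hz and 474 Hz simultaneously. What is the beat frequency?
5 Hz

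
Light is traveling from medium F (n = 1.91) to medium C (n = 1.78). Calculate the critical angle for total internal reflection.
θc = arcsin(n₂/n₁) = 68.74°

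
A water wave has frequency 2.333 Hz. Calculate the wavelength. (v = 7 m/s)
λ = v/f = 3 m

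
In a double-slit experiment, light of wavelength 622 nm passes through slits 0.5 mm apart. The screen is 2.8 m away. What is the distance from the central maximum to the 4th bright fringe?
y = mλL/d = 13.93 mm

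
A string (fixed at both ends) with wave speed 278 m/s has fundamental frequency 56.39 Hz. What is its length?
L = v/(2f₁) = 2.465 m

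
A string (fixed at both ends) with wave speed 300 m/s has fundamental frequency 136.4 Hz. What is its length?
L = v/(2f₁) = 1.1 m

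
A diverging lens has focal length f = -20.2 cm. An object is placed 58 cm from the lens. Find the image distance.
1/di = 1/f − 1/do → di = -14.98 cm (virtual image)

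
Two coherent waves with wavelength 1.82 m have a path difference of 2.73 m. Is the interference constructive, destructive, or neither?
destructive — path difference = 1.5λ, an odd multiple of λ/2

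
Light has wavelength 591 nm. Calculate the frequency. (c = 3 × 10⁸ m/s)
f = c/λ = 5.076 × 10¹⁴ Hz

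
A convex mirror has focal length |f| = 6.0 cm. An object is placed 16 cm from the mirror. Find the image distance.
f = −6.0 cm (convex); 1/di = 1/f − 1/do → di = -4.364 cm (virtual image, behind mirror)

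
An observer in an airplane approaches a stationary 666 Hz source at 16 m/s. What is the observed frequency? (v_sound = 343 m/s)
f_obs = f·(v + v_o)/v = 697.1 Hz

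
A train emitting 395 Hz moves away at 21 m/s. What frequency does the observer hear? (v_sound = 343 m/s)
f_obs = f·v/(v + v_s) = 372.2 Hz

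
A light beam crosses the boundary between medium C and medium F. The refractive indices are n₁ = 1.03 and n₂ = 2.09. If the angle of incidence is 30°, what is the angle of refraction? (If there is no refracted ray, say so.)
sin θ₂ = (n₁/n₂)·sin θ₁ = 0.2464 → θ₂ = 14.27°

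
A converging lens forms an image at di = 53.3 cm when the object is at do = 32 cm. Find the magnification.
M = −di/do = -1.666 (inverted image)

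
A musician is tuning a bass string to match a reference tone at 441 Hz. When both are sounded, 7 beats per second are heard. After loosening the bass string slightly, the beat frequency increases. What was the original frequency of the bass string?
434 Hz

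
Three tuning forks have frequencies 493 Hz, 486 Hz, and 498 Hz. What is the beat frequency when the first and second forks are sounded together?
7 Hz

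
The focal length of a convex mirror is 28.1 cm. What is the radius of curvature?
R = 2|f| = 56.2 cm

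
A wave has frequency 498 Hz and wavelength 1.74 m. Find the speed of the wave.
v = fλ = 866.5 m/s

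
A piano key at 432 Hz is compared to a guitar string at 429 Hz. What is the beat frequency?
3 Hz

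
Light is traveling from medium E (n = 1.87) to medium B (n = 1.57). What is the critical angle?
θc = arcsin(n₂/n₁) = 57.09°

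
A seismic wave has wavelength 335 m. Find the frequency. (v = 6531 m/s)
f = v/λ = 19.5 Hz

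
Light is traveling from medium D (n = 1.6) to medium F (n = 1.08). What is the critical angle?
θc = arcsin(n₂/n₁) = 42.45°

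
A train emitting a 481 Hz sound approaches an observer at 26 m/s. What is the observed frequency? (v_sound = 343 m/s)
f_obs = f·v/(v − v_s) = 520.5 Hz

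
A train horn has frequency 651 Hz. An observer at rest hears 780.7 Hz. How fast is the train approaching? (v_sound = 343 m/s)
v_s = v·(1 − f/f_obs) = 56.98 m/s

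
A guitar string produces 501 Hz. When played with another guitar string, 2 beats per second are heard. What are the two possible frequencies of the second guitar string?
f₂ = 501 ± 2 Hz → 503 Hz or 499 Hz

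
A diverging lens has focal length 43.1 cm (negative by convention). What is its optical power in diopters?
P = 1/f = -2.32 D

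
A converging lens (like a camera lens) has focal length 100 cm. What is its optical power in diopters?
P = 1/f = 1 D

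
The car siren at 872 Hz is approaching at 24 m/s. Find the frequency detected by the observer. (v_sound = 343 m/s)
f_obs = f·v/(v − v_s) = 937.6 Hz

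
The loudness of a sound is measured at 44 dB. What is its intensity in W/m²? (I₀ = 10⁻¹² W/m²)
I = I₀·10^(β/10) = 2.51 × 10⁻⁸ W/m²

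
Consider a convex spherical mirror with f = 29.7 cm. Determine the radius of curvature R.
R = 2|f| = 59.4 cm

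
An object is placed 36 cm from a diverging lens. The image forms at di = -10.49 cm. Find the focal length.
1/f = 1/do + 1/di → f = -14.8 cm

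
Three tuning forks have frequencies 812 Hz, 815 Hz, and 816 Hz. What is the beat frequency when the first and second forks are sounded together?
3 Hz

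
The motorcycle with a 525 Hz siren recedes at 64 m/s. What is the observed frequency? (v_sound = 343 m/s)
f_obs = f·v/(v + v_s) = 442.4 Hz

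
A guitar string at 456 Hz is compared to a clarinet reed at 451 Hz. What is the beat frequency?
5 Hz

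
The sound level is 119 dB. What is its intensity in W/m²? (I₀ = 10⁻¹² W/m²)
I = I₀·10^(β/10) = 7.94 × 10⁻¹ W/m²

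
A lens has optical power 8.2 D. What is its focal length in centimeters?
f = 1/P = 12.2 cm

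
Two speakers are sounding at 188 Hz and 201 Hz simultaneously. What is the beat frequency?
13 Hz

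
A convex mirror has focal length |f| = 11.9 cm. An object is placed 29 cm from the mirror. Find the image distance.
f = −11.9 cm (convex); 1/di = 1/f − 1/do → di = -8.438 cm (virtual image, behind mirror)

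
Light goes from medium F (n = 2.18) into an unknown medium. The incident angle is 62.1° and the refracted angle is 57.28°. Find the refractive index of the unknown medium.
n₂ = n₁·sin θ₁ / sin θ₂ = 2.29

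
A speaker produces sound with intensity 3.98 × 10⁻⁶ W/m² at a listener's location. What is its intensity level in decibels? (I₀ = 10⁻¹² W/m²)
β = 10·log₁₀(I/I₀) = 66 dB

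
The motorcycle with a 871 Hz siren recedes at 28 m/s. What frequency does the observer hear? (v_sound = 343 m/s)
f_obs = f·v/(v + v_s) = 805.3 Hz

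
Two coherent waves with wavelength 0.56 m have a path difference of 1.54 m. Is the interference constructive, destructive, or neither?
neither (partial) — path difference = 2.75λ, neither a whole number of wavelengths nor an odd multiple of λ/2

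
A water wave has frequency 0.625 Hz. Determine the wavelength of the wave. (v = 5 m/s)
λ = v/f = 8 m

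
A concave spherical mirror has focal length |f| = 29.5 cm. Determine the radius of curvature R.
R = 2|f| = 59 cm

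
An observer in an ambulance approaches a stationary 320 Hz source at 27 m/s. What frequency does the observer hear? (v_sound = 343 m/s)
f_obs = f·(v + v_o)/v = 345.2 Hz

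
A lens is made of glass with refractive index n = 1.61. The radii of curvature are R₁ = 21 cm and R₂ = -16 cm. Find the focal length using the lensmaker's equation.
1/f = (n − 1)(1/R₁ − 1/R₂) → f = 14.89 cm (converging lens)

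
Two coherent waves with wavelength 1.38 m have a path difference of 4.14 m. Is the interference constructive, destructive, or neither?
constructive — path difference = 3λ, a whole number of wavelengths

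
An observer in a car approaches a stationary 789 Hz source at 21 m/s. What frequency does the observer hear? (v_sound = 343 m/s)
f_obs = f·(v + v_o)/v = 837.3 Hz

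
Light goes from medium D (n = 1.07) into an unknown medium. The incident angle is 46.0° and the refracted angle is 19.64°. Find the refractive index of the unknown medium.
n₂ = n₁·sin θ₁ / sin θ₂ = 2.29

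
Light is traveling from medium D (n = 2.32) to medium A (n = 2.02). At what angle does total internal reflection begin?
θc = arcsin(n₂/n₁) = 60.54°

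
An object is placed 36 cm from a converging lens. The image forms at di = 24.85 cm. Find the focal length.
1/f = 1/do + 1/di → f = 14.7 cm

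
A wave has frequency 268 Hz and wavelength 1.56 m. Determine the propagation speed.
v = fλ = 418.1 m/s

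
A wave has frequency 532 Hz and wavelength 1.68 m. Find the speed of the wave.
v = fλ = 893.8 m/s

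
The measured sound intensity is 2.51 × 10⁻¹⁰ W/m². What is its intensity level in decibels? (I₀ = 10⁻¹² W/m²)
β = 10·log₁₀(I/I₀) = 24 dB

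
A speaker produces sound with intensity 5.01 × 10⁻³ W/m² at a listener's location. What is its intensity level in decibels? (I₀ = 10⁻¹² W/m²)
β = 10·log₁₀(I/I₀) = 97 dB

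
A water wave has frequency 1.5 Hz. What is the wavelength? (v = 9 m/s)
λ = v/f = 6 m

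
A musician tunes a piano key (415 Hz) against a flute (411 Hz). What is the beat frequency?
4 Hz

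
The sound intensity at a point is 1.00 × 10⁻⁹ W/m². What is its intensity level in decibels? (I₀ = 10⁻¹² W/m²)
β = 10·log₁₀(I/I₀) = 30 dB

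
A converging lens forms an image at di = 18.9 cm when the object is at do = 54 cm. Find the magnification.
M = −di/do = -0.35 (inverted image)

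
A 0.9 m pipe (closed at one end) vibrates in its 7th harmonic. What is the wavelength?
λₙ = 4L/n = 0.5143 m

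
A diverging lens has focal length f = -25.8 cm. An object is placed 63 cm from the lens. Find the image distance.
1/di = 1/f − 1/do → di = -18.3 cm (virtual image)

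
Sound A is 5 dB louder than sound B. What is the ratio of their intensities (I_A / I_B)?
I_A/I_B = 10^(Δβ/10) = 3.162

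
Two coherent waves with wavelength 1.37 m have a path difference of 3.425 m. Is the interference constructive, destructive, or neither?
destructive — path difference = 2.5λ, an odd multiple of λ/2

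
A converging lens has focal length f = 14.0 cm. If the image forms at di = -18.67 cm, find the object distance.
1/do = 1/f − 1/di → do = 8.001 cm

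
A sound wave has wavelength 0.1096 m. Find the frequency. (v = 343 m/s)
f = v/λ = 3130 Hz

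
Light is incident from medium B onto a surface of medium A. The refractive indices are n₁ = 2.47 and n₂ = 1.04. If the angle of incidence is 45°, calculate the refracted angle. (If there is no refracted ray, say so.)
sin θ₂ = (n₁/n₂)·sin θ₁ = 1.679 > 1, so there is no refracted ray — the light undergoes total internal reflection.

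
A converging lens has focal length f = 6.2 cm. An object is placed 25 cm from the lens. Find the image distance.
1/di = 1/f − 1/do → di = 8.245 cm (real image)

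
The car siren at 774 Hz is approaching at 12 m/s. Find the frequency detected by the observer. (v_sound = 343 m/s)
f_obs = f·v/(v − v_s) = 802.1 Hz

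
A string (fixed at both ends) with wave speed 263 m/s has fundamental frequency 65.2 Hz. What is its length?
L = v/(2f₁) = 2.017 m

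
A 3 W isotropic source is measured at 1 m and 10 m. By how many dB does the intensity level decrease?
Δβ = 20·log₁₀(r₂/r₁) = 20 dB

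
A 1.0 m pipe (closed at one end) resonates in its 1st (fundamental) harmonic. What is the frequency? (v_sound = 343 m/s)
fₙ = nv/(4L) = 85.75 Hz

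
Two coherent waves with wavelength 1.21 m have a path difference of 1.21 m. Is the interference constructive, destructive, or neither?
constructive — path difference = 1λ, a whole number of wavelengths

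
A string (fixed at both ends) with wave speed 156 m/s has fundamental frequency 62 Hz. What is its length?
L = v/(2f₁) = 1.258 m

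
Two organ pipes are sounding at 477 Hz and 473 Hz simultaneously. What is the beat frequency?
4 Hz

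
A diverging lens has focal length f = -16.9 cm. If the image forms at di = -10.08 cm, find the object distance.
1/do = 1/f − 1/di → do = 24.98 cm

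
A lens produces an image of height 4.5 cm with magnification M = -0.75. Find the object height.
ho = |hi|/|M| = 6 cm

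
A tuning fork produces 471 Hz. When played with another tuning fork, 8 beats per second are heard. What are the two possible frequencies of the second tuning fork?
f₂ = 471 ± 8 Hz → 479 Hz or 463 Hz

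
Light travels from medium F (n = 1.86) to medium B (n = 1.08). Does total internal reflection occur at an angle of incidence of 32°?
θc = arcsin(n₂/n₁) = 35.5°; 32° < θc, so no — the ray refracts.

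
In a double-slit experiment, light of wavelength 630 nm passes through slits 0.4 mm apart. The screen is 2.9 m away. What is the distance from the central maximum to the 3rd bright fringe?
y = mλL/d = 13.7 mm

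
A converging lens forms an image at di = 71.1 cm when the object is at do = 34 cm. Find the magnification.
M = −di/do = -2.091 (inverted image)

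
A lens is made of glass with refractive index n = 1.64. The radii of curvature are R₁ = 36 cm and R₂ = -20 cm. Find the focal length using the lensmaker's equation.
1/f = (n − 1)(1/R₁ − 1/R₂) → f = 20.09 cm (converging lens)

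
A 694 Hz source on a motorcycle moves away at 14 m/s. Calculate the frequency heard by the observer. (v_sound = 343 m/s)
f_obs = f·v/(v + v_s) = 666.8 Hz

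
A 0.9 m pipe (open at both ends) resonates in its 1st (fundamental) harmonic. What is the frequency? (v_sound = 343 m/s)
fₙ = nv/(2L) = 190.6 Hz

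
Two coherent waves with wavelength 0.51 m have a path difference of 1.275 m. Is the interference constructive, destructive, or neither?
destructive — path difference = 2.5λ, an odd multiple of λ/2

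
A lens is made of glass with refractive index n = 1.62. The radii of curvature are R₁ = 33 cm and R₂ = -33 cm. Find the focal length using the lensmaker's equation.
1/f = (n − 1)(1/R₁ − 1/R₂) → f = 26.61 cm (converging lens)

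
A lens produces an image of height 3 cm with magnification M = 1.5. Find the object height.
ho = |hi|/|M| = 2 cm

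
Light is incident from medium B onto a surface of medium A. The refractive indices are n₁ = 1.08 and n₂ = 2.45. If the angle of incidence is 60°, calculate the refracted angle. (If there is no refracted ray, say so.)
sin θ₂ = (n₁/n₂)·sin θ₁ = 0.3818 → θ₂ = 22.44°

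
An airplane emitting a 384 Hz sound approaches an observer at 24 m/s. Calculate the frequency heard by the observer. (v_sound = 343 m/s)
f_obs = f·v/(v − v_s) = 412.9 Hz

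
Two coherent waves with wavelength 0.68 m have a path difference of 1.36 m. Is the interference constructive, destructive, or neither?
constructive — path difference = 2λ, a whole number of wavelengths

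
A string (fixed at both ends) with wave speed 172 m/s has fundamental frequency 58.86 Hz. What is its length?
L = v/(2f₁) = 1.461 m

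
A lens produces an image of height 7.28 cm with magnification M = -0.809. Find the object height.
ho = |hi|/|M| = 8.999 cm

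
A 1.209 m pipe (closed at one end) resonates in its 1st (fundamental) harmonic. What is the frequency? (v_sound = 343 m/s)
fₙ = nv/(4L) = 70.93 Hz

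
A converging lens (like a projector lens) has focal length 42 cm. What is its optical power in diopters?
P = 1/f = 2.381 D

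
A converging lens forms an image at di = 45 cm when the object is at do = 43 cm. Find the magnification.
M = −di/do = -1.047 (inverted image)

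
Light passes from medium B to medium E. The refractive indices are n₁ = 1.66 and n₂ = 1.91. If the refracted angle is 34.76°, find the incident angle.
sin θ₁ = (n₂/n₁)·sin θ₂ → θ₁ = 41°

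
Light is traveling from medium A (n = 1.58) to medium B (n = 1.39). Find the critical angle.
θc = arcsin(n₂/n₁) = 61.61°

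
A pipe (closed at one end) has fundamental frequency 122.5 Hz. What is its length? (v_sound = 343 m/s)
L = v/(4f₁) = 0.7 m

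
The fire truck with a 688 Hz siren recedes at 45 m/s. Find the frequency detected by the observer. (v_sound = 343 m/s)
f_obs = f·v/(v + v_s) = 608.2 Hz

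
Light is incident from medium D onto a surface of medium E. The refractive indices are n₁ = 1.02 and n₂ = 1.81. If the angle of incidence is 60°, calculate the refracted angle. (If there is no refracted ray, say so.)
sin θ₂ = (n₁/n₂)·sin θ₁ = 0.488 → θ₂ = 29.21°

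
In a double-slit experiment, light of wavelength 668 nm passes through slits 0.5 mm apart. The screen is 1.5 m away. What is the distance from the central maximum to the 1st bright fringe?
y = mλL/d = 2.004 mm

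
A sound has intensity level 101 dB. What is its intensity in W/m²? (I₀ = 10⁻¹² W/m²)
I = I₀·10^(β/10) = 1.26 × 10⁻² W/m²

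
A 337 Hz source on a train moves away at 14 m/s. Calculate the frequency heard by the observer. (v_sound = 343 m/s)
f_obs = f·v/(v + v_s) = 323.8 Hz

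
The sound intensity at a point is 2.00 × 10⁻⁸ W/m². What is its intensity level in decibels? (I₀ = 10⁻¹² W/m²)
β = 10·log₁₀(I/I₀) = 43.01 dB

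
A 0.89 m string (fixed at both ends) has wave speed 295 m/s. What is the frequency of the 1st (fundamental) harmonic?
fₙ = nv/(2L) = 165.7 Hz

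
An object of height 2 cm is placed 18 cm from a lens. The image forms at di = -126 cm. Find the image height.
hi = (-di/do) × ho = 14 cm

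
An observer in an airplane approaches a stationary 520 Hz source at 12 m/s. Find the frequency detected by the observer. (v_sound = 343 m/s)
f_obs = f·(v + v_o)/v = 538.2 Hz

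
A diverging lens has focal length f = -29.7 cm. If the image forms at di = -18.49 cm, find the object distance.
1/do = 1/f − 1/di → do = 48.99 cm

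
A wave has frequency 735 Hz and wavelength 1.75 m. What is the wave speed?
v = fλ = 1286 m/s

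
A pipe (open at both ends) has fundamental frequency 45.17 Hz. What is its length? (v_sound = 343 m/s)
L = v/(2f₁) = 3.797 m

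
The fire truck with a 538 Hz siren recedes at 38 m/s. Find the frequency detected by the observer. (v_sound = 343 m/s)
f_obs = f·v/(v + v_s) = 484.3 Hz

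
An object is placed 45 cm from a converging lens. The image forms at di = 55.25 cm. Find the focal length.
1/f = 1/do + 1/di → f = 24.8 cm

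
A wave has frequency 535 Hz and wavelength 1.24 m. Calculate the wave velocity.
v = fλ = 663.4 m/s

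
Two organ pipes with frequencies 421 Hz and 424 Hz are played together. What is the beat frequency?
3 Hz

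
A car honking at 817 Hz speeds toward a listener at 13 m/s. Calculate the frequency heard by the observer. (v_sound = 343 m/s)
f_obs = f·v/(v − v_s) = 849.2 Hz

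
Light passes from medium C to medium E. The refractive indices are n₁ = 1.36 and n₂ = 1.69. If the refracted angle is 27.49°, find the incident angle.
sin θ₁ = (n₂/n₁)·sin θ₂ → θ₁ = 35°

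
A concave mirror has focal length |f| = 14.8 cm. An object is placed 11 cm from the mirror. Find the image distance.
f = +14.8 cm (concave); 1/di = 1/f − 1/do → di = -42.84 cm (virtual image, behind mirror)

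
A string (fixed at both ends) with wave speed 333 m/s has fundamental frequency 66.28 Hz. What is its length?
L = v/(2f₁) = 2.512 m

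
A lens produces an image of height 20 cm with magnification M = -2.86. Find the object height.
ho = |hi|/|M| = 6.993 cm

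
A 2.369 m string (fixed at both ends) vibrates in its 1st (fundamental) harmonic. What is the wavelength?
λₙ = 2L/n = 4.738 m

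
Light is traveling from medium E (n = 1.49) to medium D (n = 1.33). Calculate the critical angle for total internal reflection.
θc = arcsin(n₂/n₁) = 63.2°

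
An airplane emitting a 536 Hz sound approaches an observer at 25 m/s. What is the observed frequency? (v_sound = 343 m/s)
f_obs = f·v/(v − v_s) = 578.1 Hz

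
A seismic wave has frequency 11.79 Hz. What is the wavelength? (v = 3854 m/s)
λ = v/f = 326.9 m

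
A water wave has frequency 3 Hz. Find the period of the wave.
T = 1/f = 0.3333 s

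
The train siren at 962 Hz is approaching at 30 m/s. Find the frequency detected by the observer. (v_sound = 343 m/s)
f_obs = f·v/(v − v_s) = 1054 Hz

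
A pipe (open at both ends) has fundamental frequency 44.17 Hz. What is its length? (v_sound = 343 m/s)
L = v/(2f₁) = 3.883 m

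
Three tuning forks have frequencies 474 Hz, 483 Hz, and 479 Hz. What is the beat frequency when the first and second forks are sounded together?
9 Hz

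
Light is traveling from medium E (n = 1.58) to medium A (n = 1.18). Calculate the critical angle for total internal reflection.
θc = arcsin(n₂/n₁) = 48.32°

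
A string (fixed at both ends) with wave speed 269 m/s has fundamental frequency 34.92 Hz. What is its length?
L = v/(2f₁) = 3.852 m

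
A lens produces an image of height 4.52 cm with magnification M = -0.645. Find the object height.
ho = |hi|/|M| = 7.008 cm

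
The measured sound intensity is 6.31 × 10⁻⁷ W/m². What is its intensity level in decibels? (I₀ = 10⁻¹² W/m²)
β = 10·log₁₀(I/I₀) = 58 dB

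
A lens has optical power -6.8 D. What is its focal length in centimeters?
f = 1/P = -14.71 cm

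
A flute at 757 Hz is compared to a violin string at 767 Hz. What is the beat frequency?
10 Hz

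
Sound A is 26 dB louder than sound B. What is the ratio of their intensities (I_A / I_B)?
I_A/I_B = 10^(Δβ/10) = 398.1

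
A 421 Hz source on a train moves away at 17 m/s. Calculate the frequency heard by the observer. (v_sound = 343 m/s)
f_obs = f·v/(v + v_s) = 401.1 Hz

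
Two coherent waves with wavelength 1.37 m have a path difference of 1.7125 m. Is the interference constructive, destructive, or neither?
neither (partial) — path difference = 1.25λ, neither a whole number of wavelengths nor an odd multiple of λ/2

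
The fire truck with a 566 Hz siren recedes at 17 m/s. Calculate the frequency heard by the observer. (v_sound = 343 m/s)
f_obs = f·v/(v + v_s) = 539.3 Hz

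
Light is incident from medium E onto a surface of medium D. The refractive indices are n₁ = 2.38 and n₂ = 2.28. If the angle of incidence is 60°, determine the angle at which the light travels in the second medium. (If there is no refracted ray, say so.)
sin θ₂ = (n₁/n₂)·sin θ₁ = 0.904 → θ₂ = 64.69°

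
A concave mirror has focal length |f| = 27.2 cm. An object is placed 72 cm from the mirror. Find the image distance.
f = +27.2 cm (concave); 1/di = 1/f − 1/do → di = 43.71 cm (real image, in front of mirror)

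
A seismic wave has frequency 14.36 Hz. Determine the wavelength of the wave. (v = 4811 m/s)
λ = v/f = 335 m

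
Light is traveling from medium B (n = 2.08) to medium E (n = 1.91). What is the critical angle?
θc = arcsin(n₂/n₁) = 66.67°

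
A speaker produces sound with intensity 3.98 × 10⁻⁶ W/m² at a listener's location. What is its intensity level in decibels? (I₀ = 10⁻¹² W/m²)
β = 10·log₁₀(I/I₀) = 66 dB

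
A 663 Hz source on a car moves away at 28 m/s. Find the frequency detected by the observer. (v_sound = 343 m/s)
f_obs = f·v/(v + v_s) = 613 Hz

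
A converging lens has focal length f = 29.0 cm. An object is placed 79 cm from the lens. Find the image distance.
1/di = 1/f − 1/do → di = 45.82 cm (real image)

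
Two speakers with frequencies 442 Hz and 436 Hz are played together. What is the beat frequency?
6 Hz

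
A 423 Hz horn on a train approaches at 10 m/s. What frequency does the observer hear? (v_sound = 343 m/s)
f_obs = f·v/(v − v_s) = 435.7 Hz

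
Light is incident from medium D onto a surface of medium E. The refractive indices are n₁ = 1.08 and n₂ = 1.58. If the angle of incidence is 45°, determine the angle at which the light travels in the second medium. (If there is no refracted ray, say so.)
sin θ₂ = (n₁/n₂)·sin θ₁ = 0.4833 → θ₂ = 28.9°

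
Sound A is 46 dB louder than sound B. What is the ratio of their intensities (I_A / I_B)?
I_A/I_B = 10^(Δβ/10) = 39810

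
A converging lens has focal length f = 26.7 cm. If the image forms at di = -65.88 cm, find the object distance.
1/do = 1/f − 1/di → do = 19 cm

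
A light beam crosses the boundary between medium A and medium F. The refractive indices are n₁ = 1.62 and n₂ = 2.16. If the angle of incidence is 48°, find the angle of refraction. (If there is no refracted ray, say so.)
sin θ₂ = (n₁/n₂)·sin θ₁ = 0.5574 → θ₂ = 33.87°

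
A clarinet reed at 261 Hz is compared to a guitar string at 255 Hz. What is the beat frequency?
6 Hz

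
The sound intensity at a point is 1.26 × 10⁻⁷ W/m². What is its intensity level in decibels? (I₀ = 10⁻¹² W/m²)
β = 10·log₁₀(I/I₀) = 51 dB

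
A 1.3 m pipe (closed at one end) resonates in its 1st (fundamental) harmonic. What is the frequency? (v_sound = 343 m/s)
fₙ = nv/(4L) = 65.96 Hz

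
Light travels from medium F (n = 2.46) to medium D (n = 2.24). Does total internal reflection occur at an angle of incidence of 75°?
θc = arcsin(n₂/n₁) = 65.58°; 75° > θc, so yes — total internal reflection.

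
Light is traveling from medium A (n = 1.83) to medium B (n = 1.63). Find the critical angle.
θc = arcsin(n₂/n₁) = 62.96°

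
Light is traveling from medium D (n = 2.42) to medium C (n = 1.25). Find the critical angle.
θc = arcsin(n₂/n₁) = 31.1°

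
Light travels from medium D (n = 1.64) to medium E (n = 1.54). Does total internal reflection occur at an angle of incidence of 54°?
θc = arcsin(n₂/n₁) = 69.89°; 54° < θc, so no — the ray refracts.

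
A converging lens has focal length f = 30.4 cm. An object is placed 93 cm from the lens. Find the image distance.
1/di = 1/f − 1/do → di = 45.16 cm (real image)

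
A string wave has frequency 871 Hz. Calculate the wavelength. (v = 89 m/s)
λ = v/f = 0.1022 m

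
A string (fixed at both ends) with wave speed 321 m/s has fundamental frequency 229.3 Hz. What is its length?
L = v/(2f₁) = 0.7 m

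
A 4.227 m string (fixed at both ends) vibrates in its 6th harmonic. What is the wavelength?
λₙ = 2L/n = 1.409 m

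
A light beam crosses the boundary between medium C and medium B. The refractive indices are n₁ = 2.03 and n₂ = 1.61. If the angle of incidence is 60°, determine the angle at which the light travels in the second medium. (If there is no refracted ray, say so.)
sin θ₂ = (n₁/n₂)·sin θ₁ = 1.092 > 1, so there is no refracted ray — the light undergoes total internal reflection.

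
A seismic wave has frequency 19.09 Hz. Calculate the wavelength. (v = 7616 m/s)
λ = v/f = 399 m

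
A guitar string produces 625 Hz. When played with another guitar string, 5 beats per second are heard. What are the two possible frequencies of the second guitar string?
f₂ = 625 ± 5 Hz → 630 Hz or 620 Hz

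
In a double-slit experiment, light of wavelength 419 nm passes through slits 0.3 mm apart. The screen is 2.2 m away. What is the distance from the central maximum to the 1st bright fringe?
y = mλL/d = 3.073 mm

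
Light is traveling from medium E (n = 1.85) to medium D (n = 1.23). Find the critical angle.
θc = arcsin(n₂/n₁) = 41.67°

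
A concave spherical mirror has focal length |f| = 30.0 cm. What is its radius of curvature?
R = 2|f| = 60 cm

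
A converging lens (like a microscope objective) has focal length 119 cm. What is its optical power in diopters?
P = 1/f = 0.8403 D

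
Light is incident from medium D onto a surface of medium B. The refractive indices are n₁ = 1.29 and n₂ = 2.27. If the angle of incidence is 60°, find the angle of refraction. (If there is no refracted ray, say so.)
sin θ₂ = (n₁/n₂)·sin θ₁ = 0.4921 → θ₂ = 29.48°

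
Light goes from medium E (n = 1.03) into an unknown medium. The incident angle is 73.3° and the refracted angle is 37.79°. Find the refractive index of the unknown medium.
n₂ = n₁·sin θ₁ / sin θ₂ = 1.61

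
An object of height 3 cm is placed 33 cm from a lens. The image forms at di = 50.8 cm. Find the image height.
hi = (-di/do) × ho = -4.618 cm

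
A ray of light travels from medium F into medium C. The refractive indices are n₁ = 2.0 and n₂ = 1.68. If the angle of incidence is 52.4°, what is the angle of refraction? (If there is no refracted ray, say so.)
sin θ₂ = (n₁/n₂)·sin θ₁ = 0.9432 → θ₂ = 70.6°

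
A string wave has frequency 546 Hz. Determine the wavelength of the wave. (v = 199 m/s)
λ = v/f = 0.3645 m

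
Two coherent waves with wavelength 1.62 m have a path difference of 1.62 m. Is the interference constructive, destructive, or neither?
constructive — path difference = 1λ, a whole number of wavelengths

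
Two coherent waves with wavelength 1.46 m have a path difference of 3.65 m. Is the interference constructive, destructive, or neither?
destructive — path difference = 2.5λ, an odd multiple of λ/2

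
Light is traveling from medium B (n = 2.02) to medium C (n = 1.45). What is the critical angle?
θc = arcsin(n₂/n₁) = 45.87°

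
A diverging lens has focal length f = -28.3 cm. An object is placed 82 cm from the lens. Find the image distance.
1/di = 1/f − 1/do → di = -21.04 cm (virtual image)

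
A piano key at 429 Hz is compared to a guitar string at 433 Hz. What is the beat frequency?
4 Hz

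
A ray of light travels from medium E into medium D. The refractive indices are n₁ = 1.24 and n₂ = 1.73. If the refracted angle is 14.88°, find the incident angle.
sin θ₁ = (n₂/n₁)·sin θ₂ → θ₁ = 20.99°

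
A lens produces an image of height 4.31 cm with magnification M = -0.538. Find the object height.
ho = |hi|/|M| = 8.011 cm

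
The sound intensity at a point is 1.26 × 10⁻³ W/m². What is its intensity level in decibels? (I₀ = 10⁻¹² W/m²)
β = 10·log₁₀(I/I₀) = 91 dB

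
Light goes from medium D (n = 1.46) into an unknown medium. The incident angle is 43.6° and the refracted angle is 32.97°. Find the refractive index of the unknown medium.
n₂ = n₁·sin θ₁ / sin θ₂ = 1.85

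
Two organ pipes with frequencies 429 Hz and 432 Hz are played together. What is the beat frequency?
3 Hz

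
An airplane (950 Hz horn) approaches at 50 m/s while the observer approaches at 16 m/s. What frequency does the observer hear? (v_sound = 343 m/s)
f_obs = f·(v + v_o)/(v − v_s) = 1164 Hz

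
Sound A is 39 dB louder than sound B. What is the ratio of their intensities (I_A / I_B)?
I_A/I_B = 10^(Δβ/10) = 7943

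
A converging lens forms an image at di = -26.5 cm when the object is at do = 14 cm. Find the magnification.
M = −di/do = 1.893 (upright image)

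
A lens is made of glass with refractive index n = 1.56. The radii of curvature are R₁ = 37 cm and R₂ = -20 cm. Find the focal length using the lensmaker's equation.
1/f = (n − 1)(1/R₁ − 1/R₂) → f = 23.18 cm (converging lens)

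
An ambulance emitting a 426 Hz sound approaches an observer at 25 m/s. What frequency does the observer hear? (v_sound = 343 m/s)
f_obs = f·v/(v − v_s) = 459.5 Hz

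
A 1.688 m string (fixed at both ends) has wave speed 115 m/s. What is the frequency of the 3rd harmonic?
fₙ = nv/(2L) = 102.2 Hz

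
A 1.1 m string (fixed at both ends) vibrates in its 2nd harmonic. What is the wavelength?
λₙ = 2L/n = 1.1 m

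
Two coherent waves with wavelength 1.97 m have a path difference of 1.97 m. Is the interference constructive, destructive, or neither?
constructive — path difference = 1λ, a whole number of wavelengths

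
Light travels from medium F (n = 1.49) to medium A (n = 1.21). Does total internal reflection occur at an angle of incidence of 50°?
θc = arcsin(n₂/n₁) = 54.3°; 50° < θc, so no — the ray refracts.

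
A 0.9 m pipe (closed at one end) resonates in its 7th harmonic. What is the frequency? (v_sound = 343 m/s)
fₙ = nv/(4L) = 666.9 Hz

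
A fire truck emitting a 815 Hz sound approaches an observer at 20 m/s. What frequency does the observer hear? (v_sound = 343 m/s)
f_obs = f·v/(v − v_s) = 865.5 Hz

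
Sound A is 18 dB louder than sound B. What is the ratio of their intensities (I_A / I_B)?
I_A/I_B = 10^(Δβ/10) = 63.1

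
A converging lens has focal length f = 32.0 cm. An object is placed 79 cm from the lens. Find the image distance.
1/di = 1/f − 1/do → di = 53.79 cm (real image)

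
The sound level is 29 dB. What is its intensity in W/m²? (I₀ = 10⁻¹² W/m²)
I = I₀·10^(β/10) = 7.94 × 10⁻¹⁰ W/m²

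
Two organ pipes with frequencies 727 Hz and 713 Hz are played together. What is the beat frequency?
14 Hz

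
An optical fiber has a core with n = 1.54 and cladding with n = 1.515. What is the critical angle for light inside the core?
θc = arcsin(n_cladding/n_core) = 79.66°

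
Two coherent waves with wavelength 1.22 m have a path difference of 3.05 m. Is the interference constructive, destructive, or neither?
destructive — path difference = 2.5λ, an odd multiple of λ/2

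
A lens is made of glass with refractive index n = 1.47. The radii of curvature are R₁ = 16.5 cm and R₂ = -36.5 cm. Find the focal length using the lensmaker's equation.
1/f = (n − 1)(1/R₁ − 1/R₂) → f = 24.18 cm (converging lens)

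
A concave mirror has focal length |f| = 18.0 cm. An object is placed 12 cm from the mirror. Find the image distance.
f = +18.0 cm (concave); 1/di = 1/f − 1/do → di = -36 cm (virtual image, behind mirror)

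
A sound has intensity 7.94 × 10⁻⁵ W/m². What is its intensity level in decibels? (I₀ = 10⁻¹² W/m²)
β = 10·log₁₀(I/I₀) = 79 dB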